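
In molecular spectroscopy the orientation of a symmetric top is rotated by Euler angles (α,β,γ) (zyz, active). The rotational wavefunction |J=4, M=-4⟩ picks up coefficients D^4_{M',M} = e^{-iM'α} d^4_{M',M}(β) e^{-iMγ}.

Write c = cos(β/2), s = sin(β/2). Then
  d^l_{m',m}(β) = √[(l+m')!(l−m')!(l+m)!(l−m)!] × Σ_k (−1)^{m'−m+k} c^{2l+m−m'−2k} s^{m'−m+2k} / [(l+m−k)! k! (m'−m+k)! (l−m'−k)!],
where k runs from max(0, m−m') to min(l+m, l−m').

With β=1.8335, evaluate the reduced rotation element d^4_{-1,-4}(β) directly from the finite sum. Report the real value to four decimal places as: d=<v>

d^4_{-1,-4}(β=1.8335) via the finite sum:
Half-angle: c=0.608403, s=0.793629. N=√(6·120·1·40320)=5387.986637
k∈{0} keeps every argument non-negative
  k=0: (−1)^3·5387.9866/(720)·0.6084^5·0.7936^3 = -0.311818
d^4_{-1,-4}(1.8335) = -0.311818

d=-0.3118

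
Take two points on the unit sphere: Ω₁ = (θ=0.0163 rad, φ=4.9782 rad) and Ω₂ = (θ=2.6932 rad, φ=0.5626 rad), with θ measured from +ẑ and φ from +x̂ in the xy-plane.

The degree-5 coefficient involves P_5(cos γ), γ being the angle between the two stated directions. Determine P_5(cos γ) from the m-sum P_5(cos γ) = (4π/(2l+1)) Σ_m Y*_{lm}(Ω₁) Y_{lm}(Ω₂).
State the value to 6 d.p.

0.020885

Summing Y*_{l m}(θ₁,φ₁)·Y_{l m}(θ₂,φ₂) over m ∈ [−5, 5]; prefactor 4π/(2·5+1) = 1.142397:
  m=-5: Y*=+0.000000-0.000000i  Y=-0.006727-0.002293i  product -0.000000-0.000000i
  m=-4: Y*=+0.000000+0.000000i  Y=+0.029360+0.036337i  product -0.000000+0.000000i
  m=-3: Y*=-0.000009+0.000008i  Y=-0.020757-0.176594i  product +0.000002+0.000001i
  m=-2: Y*=-0.000776-0.000456i  Y=-0.177666+0.371969i  product +0.000308-0.000208i
  m=-1: Y*=+0.010961-0.040259i  Y=+0.408656-0.257689i  product -0.005895-0.019276i
  m=+0: Y*=+0.933739-0.000000i  Y=+0.031544+0.000000i  product +0.029454+0.000000i
  m=+1: Y*=-0.010961-0.040259i  Y=-0.408656-0.257689i  product -0.005895+0.019276i
  m=+2: Y*=-0.000776+0.000456i  Y=-0.177666-0.371969i  product +0.000308+0.000208i
  m=+3: Y*=+0.000009+0.000008i  Y=+0.020757-0.176594i  product +0.000002-0.000001i
  m=+4: Y*=+0.000000-0.000000i  Y=+0.029360-0.036337i  product -0.000000-0.000000i
  m=+5: Y*=-0.000000-0.000000i  Y=+0.006727-0.002293i  product -0.000000+0.000000i
Σ over m = +0.018282-0.000000i; ×(4π/11) → +0.020885-0.000000i. Real part: 0.020885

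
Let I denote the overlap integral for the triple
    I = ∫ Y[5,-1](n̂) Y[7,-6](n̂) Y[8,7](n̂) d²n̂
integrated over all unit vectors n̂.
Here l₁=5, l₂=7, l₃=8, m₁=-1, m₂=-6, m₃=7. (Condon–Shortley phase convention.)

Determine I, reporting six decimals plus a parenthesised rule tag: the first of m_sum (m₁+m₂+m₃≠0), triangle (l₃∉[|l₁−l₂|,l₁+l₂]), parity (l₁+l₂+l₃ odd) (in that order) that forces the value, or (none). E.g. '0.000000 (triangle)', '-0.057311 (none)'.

Checks pass: Σm=0; 20 even; l₃=8∈[2,12].
(2·5+1)(2·7+1)(2·8+1) = 2805
Δ: 4! 6! 10! / 21! → 1/814773960
sum: t=0:+1/87091200 t=1:−1/4976640 t=2:+1/2073600 t=3:−1/4976640 t=4:+1/87091200 = 1/9676800
3j²(5 7 8; 0 0 0) = Δ·Π!·Σ² = 360/46189  (sign +1)
sum: t=0:+1/6270566400 t=1:−1/2612736000 = -1/4478976000
3j²(5 7 8; -1 -6 7) = Δ·Π!·Σ² = 1001/116280  (sign +1)
combine: 4πI² = 2805·360/46189·1001/116280 = 1155/6137
take √, sign +1: I = 0.12237931
No selection rule forces the value: the integral is nonzero (none).

0.122379 (none)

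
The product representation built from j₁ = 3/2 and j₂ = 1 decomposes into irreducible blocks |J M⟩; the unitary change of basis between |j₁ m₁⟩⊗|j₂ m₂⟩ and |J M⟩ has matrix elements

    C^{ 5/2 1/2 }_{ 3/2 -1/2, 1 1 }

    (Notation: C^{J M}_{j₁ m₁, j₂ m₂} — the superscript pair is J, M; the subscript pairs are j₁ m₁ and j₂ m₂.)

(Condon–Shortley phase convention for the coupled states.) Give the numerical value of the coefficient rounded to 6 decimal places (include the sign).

+0.547723  (= +√(3/10))

triangle: 0!×3!×2!/6! = 12/720
(j±m)!: 1!×2!×2!×0!×3!×2! = 48
prefactor² = (2J+1)×Δ×N² = 24/5
  k=0: +1/(0!×0!×2!×2!×1!×0!) = 1/4
Σ = 1/4  ⇒  CG² = 24/5×(1/4)² = 3/10
CG = +√(3/10) = +0.547723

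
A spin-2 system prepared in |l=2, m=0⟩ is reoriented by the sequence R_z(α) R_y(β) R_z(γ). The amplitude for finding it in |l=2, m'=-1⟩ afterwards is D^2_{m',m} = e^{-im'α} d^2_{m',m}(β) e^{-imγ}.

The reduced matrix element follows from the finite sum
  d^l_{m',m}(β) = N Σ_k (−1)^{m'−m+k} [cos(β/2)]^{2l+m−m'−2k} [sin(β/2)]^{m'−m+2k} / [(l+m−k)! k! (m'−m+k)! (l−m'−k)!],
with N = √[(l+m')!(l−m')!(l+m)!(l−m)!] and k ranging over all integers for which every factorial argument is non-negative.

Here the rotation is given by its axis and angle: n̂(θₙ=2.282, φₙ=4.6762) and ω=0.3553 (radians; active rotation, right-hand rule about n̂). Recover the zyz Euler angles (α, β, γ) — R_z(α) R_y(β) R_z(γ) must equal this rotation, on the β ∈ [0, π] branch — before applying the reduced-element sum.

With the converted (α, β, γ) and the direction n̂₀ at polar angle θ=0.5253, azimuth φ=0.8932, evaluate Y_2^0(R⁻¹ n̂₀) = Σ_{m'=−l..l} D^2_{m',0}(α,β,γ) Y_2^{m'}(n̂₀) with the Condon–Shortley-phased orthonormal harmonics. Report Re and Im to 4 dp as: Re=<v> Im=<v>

Re=0.2420 Im=0.0000

Axis–angle → zyz. n̂ = (sinθₙcosφₙ, sinθₙsinφₙ, cosθₙ) = (-0.027410, -0.757081, -0.652746), ω = 0.3553.
R = I cosω + sinω [n̂]ₓ + (1−cosω) n̂n̂ᵀ gives
  R = [+0.937589, +0.228368, -0.262249; -0.225776, +0.973341, +0.040401; +0.264484, +0.021330, +0.964154]
β = atan2(√(R₁₃²+R₂₃²), R₃₃) = 0.268560; α = atan2(R₂₃, R₁₃) mod 2π = 2.988740; γ = atan2(R₃₂, −R₃₁) mod 2π = 3.061118
Need the full column D^2_{m',0} for m'=−2..2 at α=2.9887, β=0.2686, γ=3.0611.
cos(β/2)=0.990998, sin(β/2)=0.133877
d^2_{-2,0}: single k=2 term ⇒ +0.043115;  D = +0.041116-0.012976i
d^2_{-1,0}: k∈[1..2] ⇒ +0.319153 -0.005825 = +0.313329;  D = -0.309675+0.047707i
d^2_{0,0}: k∈[0..2] ⇒ +0.964475 -0.070407 +0.000321 = +0.894390;  D = +0.894390+0.000000i
d^2_{1,0}: k∈[0..1] ⇒ -0.319153 +0.005825 = -0.313329;  D = +0.309675+0.047707i
d^2_{2,0}: single k=0 term ⇒ +0.043115;  D = +0.041116+0.012976i
Y_2^{m'}(θ=0.5253,φ=0.8932) and Σ D·Y over m':
  (+0.0411-0.0130i)·(-0.0208-0.0949i)  (-0.3097+0.0477i)·(+0.2101-0.2611i)  (+0.8944+0.0000i)·(+0.3928+0.0000i)  (+0.3097+0.0477i)·(-0.2101-0.2611i)  (+0.0411+0.0130i)·(-0.0208+0.0949i)
Y_2^0(R⁻¹ n̂) = +0.241955+0.000000i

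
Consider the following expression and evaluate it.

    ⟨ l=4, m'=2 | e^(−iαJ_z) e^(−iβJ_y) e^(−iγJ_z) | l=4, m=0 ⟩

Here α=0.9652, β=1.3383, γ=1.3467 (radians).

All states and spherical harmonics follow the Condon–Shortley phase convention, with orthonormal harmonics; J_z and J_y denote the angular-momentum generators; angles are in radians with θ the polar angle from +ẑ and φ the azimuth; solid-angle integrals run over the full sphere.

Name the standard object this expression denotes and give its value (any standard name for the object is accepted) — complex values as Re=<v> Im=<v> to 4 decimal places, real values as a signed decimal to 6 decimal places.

This is a Wigner D-matrix element — the rotation-matrix element ⟨l m'| R(α,β,γ) |l m⟩ in the angular-momentum basis.
First d^4_{2,0}(β=1.3383), then the phase factors e^{-i(2)α} and e^{-i(0)γ}:
Half-angle: c=0.784349, s=0.620320. N=√(720·2·24·24)=910.735966
The bounds max(0,m−m')=0 and min(l+m,l−m')=2 give 3 terms
  k=0: (−1)^2·910.7360/(96)·0.7843^6·0.6203^2 = +0.849980
  k=1: (−1)^3·910.7360/(36)·0.7843^4·0.6203^4 = -1.417717
  k=2: (−1)^4·910.7360/(96)·0.7843^2·0.6203^6 = +0.332532
d^4_{2,0}(1.3383) = +0.849980 -1.417717 +0.332532 = -0.235205
Attach z-rotation phases: D = e^{-i(2)(0.9652)}·(-0.235205)·e^{-i(0)(1.3467)} = +0.082770+0.220161i

Wigner D-matrix element, Re=0.0828 Im=0.2202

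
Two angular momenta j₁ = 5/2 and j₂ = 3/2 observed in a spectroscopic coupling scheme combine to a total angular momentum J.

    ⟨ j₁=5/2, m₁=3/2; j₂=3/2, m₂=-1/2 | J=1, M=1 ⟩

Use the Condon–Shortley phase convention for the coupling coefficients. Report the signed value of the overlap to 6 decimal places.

−√(3/10) ≈ -0.547723

j₁+j₂−J=3  J+j₁−j₂=2  J−j₁+j₂=0  j₁+j₂+J+1=6
(j₁±m₁, j₂±m₂, J±M) = (4,1,1,2,2,0)
P² = 24/5
sum k=1..1:
  [1] −1/4 = -1/4
S = -1/4
C² = P²·S² = 3/10 ; C = -0.547723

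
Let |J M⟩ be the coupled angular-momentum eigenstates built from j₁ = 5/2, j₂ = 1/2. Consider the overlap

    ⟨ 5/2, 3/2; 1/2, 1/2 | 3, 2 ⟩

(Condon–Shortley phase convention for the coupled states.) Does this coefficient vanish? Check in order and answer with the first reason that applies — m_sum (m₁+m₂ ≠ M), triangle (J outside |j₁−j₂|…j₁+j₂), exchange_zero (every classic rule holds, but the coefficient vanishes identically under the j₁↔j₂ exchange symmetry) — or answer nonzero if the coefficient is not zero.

nonzero

m-sum: m₁+m₂ = 3/2+1/2 = 2, M = 2  ✓
triangle: |j₁−j₂| = 2 ≤ J = 3 ≤ j₁+j₂ = 3  ✓
exchange: j₁≠j₂ or m₁≠m₂ — the exchange symmetry imposes no constraint here
value check: CG = +√(5/6) = +0.912871 ≠ 0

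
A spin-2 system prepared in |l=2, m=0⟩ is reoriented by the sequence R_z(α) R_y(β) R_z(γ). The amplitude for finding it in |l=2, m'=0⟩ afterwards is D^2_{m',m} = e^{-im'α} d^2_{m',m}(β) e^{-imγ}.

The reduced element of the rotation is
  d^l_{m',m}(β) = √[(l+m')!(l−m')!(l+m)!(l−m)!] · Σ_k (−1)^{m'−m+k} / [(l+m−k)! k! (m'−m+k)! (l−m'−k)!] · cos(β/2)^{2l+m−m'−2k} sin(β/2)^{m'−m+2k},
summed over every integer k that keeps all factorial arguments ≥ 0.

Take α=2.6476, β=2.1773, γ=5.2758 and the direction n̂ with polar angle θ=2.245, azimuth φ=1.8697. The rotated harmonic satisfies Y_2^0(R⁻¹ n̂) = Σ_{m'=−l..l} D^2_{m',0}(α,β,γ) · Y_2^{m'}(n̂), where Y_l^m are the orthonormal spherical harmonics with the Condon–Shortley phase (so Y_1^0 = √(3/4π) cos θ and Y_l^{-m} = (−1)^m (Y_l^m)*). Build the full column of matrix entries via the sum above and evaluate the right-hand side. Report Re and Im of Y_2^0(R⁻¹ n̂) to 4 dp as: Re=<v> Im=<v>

Need the full column D^2_{m',0} for m'=−2..2 at α=2.6476, β=2.1773, γ=5.2758.
cos(β/2)=0.463682, sin(β/2)=0.886002
d^2_{-2,0}: single k=2 term ⇒ +0.413414;  D = +0.227532-0.345167i
d^2_{-1,0}: k∈[1..2] ⇒ +0.216357 -0.789950 = -0.573593;  D = +0.505018-0.271966i
d^2_{0,0}: k∈[0..2] ⇒ +0.046225 -0.675102 +0.616224 = -0.012653;  D = -0.012653+0.000000i
d^2_{1,0}: k∈[0..1] ⇒ -0.216357 +0.789950 = +0.573593;  D = -0.505018-0.271966i
d^2_{2,0}: single k=0 term ⇒ +0.413414;  D = +0.227532+0.345167i
Y_2^{m'}(θ=2.245,φ=1.8697) and Σ D·Y over m':
  (+0.2275-0.3452i)·(-0.1949+0.1327i)  (+0.5050-0.2720i)·(+0.1109+0.3601i)  (-0.0127+0.0000i)·(+0.0534+0.0000i)  (-0.5050-0.2720i)·(-0.1109+0.3601i)  (+0.2275+0.3452i)·(-0.1949-0.1327i)
Y_2^0(R⁻¹ n̂) = +0.310153-0.000000i

Re=0.3102 Im=0.0000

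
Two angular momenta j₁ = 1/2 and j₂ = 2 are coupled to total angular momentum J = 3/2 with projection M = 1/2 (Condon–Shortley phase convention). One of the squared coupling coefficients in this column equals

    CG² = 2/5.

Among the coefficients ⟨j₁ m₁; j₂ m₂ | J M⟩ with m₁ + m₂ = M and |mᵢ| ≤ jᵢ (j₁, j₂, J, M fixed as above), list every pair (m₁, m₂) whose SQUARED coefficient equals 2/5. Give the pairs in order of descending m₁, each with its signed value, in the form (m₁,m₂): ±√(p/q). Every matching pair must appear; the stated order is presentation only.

Admissible pairs with m₁+m₂ = M = 1/2: (-1/2,1), (1/2,0)
  (m₁,m₂)=(1/2,0): CG² = 2/5, CG = +√(2/5)   ← matches the target
  (m₁,m₂)=(-1/2,1): CG² = 3/5, CG = −√(3/5)
Pairs with CG² = 2/5: (1/2,0): +√(2/5)

(1/2,0): +√(2/5)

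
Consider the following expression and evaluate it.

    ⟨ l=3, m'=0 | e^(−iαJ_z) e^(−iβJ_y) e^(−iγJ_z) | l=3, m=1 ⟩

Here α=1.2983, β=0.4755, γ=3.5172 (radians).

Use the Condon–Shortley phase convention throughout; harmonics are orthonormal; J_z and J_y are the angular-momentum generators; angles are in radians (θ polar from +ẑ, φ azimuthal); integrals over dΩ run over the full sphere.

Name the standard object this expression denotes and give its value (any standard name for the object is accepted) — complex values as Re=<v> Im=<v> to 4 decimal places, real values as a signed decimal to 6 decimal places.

Wigner D-matrix element, Re=-0.5444 Im=0.2147

This is a Wigner D-matrix element — the rotation-matrix element ⟨l m'| R(α,β,γ) |l m⟩ in the angular-momentum basis.
First d^3_{0,1}(β=0.4755), then the phase factors e^{-i(0)α} and e^{-i(1)γ}:
Half-angle: c=0.971870, s=0.235517. N=√(6·6·24·2)=41.569219
k: max(0,(1)−(0))=1 … min(3+(1),3−(0))=3
  k=1: (−1)^0·41.5692/(12)·0.9719^5·0.2355^1 = +0.707381
  k=2: (−1)^1·41.5692/(4)·0.9719^3·0.2355^3 = -0.124624
  k=3: (−1)^2·41.5692/(12)·0.9719^1·0.2355^5 = +0.002440
d^3_{0,1}(0.4755) = +0.707381 -0.124624 +0.002440 = +0.585197
Phases: e^{-i·(0)·1.2983}=+1.000000+0.000000i, e^{-i·(1)·3.5172}=-0.930285+0.366838i ⇒ D=-0.544400+0.214672i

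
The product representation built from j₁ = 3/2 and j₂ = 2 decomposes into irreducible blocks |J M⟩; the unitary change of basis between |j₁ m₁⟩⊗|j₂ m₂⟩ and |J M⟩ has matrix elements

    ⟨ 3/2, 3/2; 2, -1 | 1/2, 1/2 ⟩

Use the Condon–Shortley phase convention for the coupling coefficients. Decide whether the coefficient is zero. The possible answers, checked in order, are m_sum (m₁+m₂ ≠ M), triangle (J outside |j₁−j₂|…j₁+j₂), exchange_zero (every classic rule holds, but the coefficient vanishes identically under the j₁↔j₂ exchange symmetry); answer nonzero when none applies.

nonzero

m-sum: m₁+m₂ = 3/2+(-1) = 1/2, M = 1/2  ✓
triangle: |j₁−j₂| = 1/2 ≤ J = 1/2 ≤ j₁+j₂ = 7/2  ✓
exchange: j₁≠j₂ or m₁≠m₂ — the exchange symmetry imposes no constraint here
value check: CG = +√(1/10) = +0.316228 ≠ 0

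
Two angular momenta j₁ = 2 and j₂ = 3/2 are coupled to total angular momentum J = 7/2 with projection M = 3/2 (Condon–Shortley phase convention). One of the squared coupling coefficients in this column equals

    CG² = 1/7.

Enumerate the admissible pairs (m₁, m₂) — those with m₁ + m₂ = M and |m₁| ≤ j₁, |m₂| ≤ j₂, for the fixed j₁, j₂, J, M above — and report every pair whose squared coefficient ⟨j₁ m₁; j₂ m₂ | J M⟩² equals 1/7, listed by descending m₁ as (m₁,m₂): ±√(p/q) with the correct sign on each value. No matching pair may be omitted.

Admissible pairs with m₁+m₂ = M = 3/2: (0,3/2), (1,1/2), (2,-1/2)
  (m₁,m₂)=(2,-1/2): CG² = 1/7, CG = +√(1/7)   ← matches the target
  (m₁,m₂)=(1,1/2): CG² = 4/7, CG = +√(4/7)
  (m₁,m₂)=(0,3/2): CG² = 2/7, CG = +√(2/7)
Pairs with CG² = 1/7: (2,-1/2): +√(1/7)

(2,-1/2): +√(1/7)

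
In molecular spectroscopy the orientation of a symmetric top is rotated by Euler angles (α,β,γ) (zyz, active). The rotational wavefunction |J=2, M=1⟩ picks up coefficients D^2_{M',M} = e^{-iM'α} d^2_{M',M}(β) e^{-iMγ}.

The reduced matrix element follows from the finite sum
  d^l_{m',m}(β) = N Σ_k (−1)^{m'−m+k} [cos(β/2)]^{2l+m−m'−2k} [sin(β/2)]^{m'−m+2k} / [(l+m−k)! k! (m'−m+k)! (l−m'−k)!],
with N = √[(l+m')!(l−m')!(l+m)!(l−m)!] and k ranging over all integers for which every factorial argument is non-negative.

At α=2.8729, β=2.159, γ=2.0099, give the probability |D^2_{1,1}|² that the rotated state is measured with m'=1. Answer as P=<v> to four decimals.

D^2_{1,1}(2.8729,2.1590,2.0099) = e^{-i·1·2.8729}·d^2_{1,1}(2.1590)·e^{-i·1·2.0099}. Compute d first:
With c≡cos(β/2)=0.471769 and s≡sin(β/2)=0.881722, N=[6·1·6·1]^{1/2}=6.000000
Admissible k: 0..1 (factorial args all ≥0)
  k=0: (−1)^0·6.0000/(6)·0.4718^4·0.8817^0 = +0.049536
  k=1: (−1)^1·6.0000/(2)·0.4718^2·0.8817^2 = -0.519092
d^2_{1,1}(2.1590) = +0.049536 -0.519092 = -0.469556
|D^2_{1,1}|² = |d^2_{1,1}(β)|² = (-0.469556)² = 0.220483 (the z-rotation phases have unit modulus)

P=0.2205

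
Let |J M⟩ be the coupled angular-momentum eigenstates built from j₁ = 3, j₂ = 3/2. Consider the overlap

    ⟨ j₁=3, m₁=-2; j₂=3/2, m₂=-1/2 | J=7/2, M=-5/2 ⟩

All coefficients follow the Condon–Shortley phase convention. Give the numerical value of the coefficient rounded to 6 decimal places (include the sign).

-0.377964  (= −√(1/7))

j₁+j₂−J=1  J+j₁−j₂=5  J−j₁+j₂=2  j₁+j₂+J+1=9
(j₁±m₁, j₂±m₂, J±M) = (1,5,1,2,1,6)
P² = 6400/7
sum k=0..1:
  [0] +1/120 = 1/120
  [1] −1/48 = -1/48
S = -1/80
C² = P²·S² = 1/7 ; C = -0.377964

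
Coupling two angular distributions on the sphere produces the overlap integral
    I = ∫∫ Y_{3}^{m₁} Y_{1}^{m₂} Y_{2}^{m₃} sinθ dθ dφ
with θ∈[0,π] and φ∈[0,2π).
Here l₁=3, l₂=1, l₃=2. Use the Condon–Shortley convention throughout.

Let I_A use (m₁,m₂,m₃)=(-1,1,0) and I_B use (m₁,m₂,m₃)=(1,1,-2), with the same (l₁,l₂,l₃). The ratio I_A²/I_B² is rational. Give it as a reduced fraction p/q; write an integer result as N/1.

6/1

Same 3,1,2: normalisation and zero-m 3j drop out of the ratio.
A: Δ: 2! 4! 0! / 7! → 1/105; sum: t=2:+1/8 = 1/8; 3j²(3 1 2; -1 1 0) = Δ·Π!·Σ² = 2/35  (sign +1)
B: Δ: 2! 4! 0! / 7! → 1/105; sum: t=2:+1/48 = 1/48; 3j²(3 1 2; 1 1 -2) = Δ·Π!·Σ² = 1/105  (sign +1)
I_A²/I_B² = (2/35)/(1/105) = 6/1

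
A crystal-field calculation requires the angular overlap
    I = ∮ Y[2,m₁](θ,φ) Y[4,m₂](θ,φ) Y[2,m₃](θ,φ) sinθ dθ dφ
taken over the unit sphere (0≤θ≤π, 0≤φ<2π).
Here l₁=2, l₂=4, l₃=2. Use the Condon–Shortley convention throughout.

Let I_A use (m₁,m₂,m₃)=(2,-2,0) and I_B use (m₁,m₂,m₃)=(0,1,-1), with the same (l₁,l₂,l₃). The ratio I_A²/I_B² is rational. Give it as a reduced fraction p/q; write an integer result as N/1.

1/2

l's match ⇒ only the (l;m) 3-j factors differ between A and B.
A: triangle coeff Δ(2,4,2) = 1/630; Σ_t [0,0]: t=0:+1/96 = 1/96; (3j)²=1/42 [(2 4 2; 2 -2 0)], sign=+1
B: triangle coeff Δ(2,4,2) = 1/630; Σ_t [2,2]: t=2:+1/24 = 1/24; (3j)²=1/21 [(2 4 2; 0 1 -1)], sign=-1
I_A²/I_B² = (1/42)/(1/21) = 1/2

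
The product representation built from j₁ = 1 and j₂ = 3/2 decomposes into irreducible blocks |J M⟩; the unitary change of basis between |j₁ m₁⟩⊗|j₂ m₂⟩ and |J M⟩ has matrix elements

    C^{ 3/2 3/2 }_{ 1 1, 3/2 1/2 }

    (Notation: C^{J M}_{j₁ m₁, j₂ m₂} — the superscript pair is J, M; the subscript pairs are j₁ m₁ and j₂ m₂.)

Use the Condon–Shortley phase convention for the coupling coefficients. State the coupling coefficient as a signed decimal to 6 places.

j₁+j₂−J=1  J+j₁−j₂=1  J−j₁+j₂=2  j₁+j₂+J+1=5
(j₁±m₁, j₂±m₂, J±M) = (2,0,2,1,3,0)
P² = 8/5
sum k=0..0:
  [0] +1/2 = 1/2
S = 1/2
C² = P²·S² = 2/5 ; C = +0.632456

+√(2/5) ≈ +0.632456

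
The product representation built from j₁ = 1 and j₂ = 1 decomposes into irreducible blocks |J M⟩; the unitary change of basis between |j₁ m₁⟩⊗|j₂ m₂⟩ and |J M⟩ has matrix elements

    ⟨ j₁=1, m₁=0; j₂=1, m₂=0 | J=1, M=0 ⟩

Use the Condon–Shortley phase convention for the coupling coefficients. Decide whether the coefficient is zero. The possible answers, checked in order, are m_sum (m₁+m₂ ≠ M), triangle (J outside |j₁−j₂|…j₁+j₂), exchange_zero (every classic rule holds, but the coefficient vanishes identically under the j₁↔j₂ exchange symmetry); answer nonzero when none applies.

m-sum: m₁+m₂ = 0+0 = 0, M = 0  ✓
triangle: |j₁−j₂| = 0 ≤ J = 1 ≤ j₁+j₂ = 2  ✓
exchange: j₁=j₂ and m₁=m₂, and (−1)^(j₁+j₂−J) = (−1)^1 = −1 forces ⟨j₁m₁;j₂m₂|JM⟩ = −⟨j₂m₂;j₁m₁|JM⟩ = −⟨j₁m₁;j₂m₂|JM⟩ ⇒ the coefficient vanishes identically
Racah sum check: Σ_k collapses to 0 ⇒ CG = 0

exchange_zero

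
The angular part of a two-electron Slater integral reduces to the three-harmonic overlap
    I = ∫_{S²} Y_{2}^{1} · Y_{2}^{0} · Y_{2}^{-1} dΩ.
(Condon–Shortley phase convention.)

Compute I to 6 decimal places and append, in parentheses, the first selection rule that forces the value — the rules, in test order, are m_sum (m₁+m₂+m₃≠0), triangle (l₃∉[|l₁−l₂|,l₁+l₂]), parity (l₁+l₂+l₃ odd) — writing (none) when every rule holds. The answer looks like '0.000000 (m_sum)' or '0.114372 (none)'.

-0.090112 (none)

Checks pass: Σm=0; 6 even; l₃=2∈[0,4].
(2·2+1)(2·2+1)(2·2+1) = 125
Δ: 2! 2! 2! / 7! → 1/630
sum: t=0:+1/8 t=1:−1/1 t=2:+1/8 = -3/4
3j²(2 2 2; 0 0 0) = Δ·Π!·Σ² = 2/35  (sign -1)
sum: t=0:+1/4 t=1:−1/2 = -1/4
3j²(2 2 2; 1 0 -1) = Δ·Π!·Σ² = 1/70  (sign +1)
combine: 4πI² = 125·2/35·1/70 = 5/49
take √, sign -1: I = -0.09011188
No selection rule forces the value: the integral is nonzero (none).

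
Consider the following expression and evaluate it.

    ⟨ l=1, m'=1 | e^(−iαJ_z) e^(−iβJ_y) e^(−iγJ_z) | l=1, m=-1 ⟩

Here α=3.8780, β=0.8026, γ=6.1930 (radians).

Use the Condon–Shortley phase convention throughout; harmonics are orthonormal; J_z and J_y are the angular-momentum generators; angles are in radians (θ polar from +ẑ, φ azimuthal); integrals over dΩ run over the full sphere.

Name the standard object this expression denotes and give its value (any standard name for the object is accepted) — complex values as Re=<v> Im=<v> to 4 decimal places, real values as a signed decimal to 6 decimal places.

This is a Wigner D-matrix element — the rotation-matrix element ⟨l m'| R(α,β,γ) |l m⟩ in the angular-momentum basis.
Split into d^1_{1,-1}(β=0.8026) × two z-phases.
Half-angle: c=0.920554, s=0.390615. N=√(2·1·1·2)=2.000000
Admissible k: 0..0 (factorial args all ≥0)
  k=0: (−1)^2·2.0000/(2)·0.9206^0·0.3906^2 = +0.152580
d^1_{1,-1}(0.8026) = +0.152580
D = (-0.740886+0.671631i)·(+0.152580)·(+0.995936-0.090063i) = -0.103356+0.112242i

Wigner D-matrix element, Re=-0.1034 Im=0.1122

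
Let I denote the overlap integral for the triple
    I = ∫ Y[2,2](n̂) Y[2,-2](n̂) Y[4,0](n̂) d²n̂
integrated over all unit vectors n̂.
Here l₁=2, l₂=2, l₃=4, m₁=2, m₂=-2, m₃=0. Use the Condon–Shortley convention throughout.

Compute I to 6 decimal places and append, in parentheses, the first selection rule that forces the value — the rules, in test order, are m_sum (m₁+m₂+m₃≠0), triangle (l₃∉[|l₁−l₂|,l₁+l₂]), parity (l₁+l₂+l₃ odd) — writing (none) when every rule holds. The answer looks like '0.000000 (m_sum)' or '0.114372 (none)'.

0.040299 (none)

m-sum 0 ✓  L=8 even ✓  0≤4≤4 ✓
Π(2lᵢ+1) = 5×5×9 = 225
triangle coeff Δ(2,2,4) = 1/630
Σ_t [0,0]: t=0:+1/16 = 1/16
(3j)²=2/35 [(2 2 4; 0 0 0)], sign=+1
Σ_t [0,0]: t=0:+1/576 = 1/576
(3j)²=1/630 [(2 2 4; 2 -2 0)], sign=+1
⇒ 4πI² = 1/49
I = (+1)√(1/49/(4π)) = 0.04029926
No selection rule forces the value: the integral is nonzero (none).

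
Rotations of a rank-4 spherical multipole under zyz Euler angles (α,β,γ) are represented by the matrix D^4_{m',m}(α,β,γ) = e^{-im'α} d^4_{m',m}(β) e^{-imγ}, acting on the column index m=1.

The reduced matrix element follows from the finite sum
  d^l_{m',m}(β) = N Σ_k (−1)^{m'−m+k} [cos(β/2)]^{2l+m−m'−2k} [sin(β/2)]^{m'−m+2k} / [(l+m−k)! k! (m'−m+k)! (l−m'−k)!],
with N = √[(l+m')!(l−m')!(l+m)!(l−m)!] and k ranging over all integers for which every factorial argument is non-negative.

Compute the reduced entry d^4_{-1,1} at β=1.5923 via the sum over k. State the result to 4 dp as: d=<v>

d=-0.3654

d^4_{-1,1}(β=1.5923) via the finite sum:
With c≡cos(β/2)=0.699463 and s≡sin(β/2)=0.714668, N=[6·120·120·6]^{1/2}=720.000000
The bounds max(0,m−m')=2 and min(l+m,l−m')=5 give 4 terms
  k=2: (−1)^0·720.0000/(72)·0.6995^6·0.7147^2 = +0.598135
  k=3: (−1)^1·720.0000/(24)·0.6995^4·0.7147^4 = -1.873267
  k=4: (−1)^2·720.0000/(48)·0.6995^2·0.7147^6 = +0.977797
  k=5: (−1)^3·720.0000/(720)·0.6995^0·0.7147^8 = -0.068051
d^4_{-1,1}(1.5923) = +0.598135 -1.873267 +0.977797 -0.068051 = -0.365386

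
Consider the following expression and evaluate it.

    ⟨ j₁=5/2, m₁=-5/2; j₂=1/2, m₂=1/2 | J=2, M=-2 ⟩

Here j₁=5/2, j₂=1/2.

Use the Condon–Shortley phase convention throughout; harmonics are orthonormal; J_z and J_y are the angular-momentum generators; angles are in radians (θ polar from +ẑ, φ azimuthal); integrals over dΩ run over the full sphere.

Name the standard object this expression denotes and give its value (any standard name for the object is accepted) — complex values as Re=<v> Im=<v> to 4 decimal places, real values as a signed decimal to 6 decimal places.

This is a Clebsch–Gordan (vector-coupling) coefficient.
√[5·1!4!0!/6! · 0!5!1!0!0!4!] = √(480)
  +(−1)^1/∏(1,0,4,0,0,0)! = -1/24  (running -1/24)
⟨..|..⟩ = √(480)·(-1/24) = -0.912871

Clebsch–Gordan coefficient, −√(5/6) ≈ -0.912871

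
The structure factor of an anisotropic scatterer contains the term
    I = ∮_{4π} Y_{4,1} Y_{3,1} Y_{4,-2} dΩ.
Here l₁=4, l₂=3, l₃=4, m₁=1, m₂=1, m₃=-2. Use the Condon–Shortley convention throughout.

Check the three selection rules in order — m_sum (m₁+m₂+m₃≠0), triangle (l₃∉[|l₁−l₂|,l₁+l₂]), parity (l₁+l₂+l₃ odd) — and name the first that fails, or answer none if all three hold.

Σmᵢ = 0  ✓
l₃∈[|l₁−l₂|,l₁+l₂]=[1,7], have l₃=4  ✓
Σlᵢ = 11 ⇒ odd  ✗

parity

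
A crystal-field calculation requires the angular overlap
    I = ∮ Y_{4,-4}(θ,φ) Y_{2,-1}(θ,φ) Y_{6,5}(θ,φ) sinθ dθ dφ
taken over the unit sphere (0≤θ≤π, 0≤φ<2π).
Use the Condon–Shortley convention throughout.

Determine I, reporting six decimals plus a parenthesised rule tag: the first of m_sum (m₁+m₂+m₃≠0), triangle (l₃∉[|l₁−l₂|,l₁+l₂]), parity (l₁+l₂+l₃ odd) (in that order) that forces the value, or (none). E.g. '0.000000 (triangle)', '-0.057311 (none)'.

Rules hold: Σm=0, L=12 even, 2≤6≤6.
N = 9·5·13 = 585
Δ = 0!·8!·4!/13! = 1/6435
Racah Σ t=0..0: t=0:+1/2304 = 1/2304
⇒ 3j(4 2 6; 0 0 0)² = 5/143, sgn +1
Racah Σ t=0..0: t=0:+1/241920 = 1/241920
⇒ 3j(4 2 6; -4 -1 5)² = 1/39, sgn -1
4πI² = N·(3j₀)²·(3jₘ)² = 75/143
I = -1·√(0.524476/4π) = -0.20429497
No selection rule forces the value: the integral is nonzero (none).

-0.204295 (none)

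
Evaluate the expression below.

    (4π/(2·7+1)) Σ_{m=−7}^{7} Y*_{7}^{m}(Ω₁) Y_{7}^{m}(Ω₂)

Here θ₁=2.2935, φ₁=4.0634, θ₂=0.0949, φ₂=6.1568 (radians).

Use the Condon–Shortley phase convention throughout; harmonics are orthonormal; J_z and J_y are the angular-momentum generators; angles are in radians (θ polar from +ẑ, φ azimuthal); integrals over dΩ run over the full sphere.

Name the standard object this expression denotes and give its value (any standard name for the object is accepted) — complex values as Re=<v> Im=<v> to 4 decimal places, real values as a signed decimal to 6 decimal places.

This sum is the spherical-harmonic addition theorem: it equals the Legendre polynomial P_l(cos γ) of the angle γ between the two directions.
Addition theorem: P_7(cos γ) = (4π/15) Σ_m Y*_{lm}(Ω₁) Y_{lm}(Ω₂), m = −7…7:
  [-7]  conj(Y_{7,-7})(Ω₁) = -0.065803-0.011259i ; Y_{7,-7}(Ω₂) = +0.000000+0.000000i ; Δ = -0.000000-0.000000i
  [-6]  conj(Y_{7,-6})(Ω₁) = -0.160826+0.150530i ; Y_{7,-6}(Ω₂) = +0.000001+0.000001i ; Δ = -0.000000-0.000000i
  [-5]  conj(Y_{7,-5})(Ω₁) = +0.042111+0.406002i ; Y_{7,-5}(Ω₂) = +0.000027+0.000020i ; Δ = -0.000007+0.000012i
  [-4]  conj(Y_{7,-4})(Ω₁) = +0.352797+0.214190i ; Y_{7,-4}(Ω₂) = +0.000509+0.000282i ; Δ = +0.000119+0.000209i
  [-3]  conj(Y_{7,-3})(Ω₁) = +0.064873-0.025623i ; Y_{7,-3}(Ω₂) = +0.006824+0.002719i ; Δ = +0.000512+0.000002i
  [-2]  conj(Y_{7,-2})(Ω₁) = -0.090259+0.322590i ; Y_{7,-2}(Ω₂) = +0.062872+0.016239i ; Δ = -0.010913+0.018816i
  [-1]  conj(Y_{7,-1})(Ω₁) = +0.137748+0.181579i ; Y_{7,-1}(Ω₂) = +0.361365+0.045916i ; Δ = +0.041440+0.071941i
  [+0]  conj(Y_{7,0})(Ω₁) = -0.275226-0.000000i ; Y_{7,0}(Ω₂) = +0.959028+0.000000i ; Δ = -0.263949-0.000000i
  [+1]  conj(Y_{7,1})(Ω₁) = -0.137748+0.181579i ; Y_{7,1}(Ω₂) = -0.361365+0.045916i ; Δ = +0.041440-0.071941i
  [+2]  conj(Y_{7,2})(Ω₁) = -0.090259-0.322590i ; Y_{7,2}(Ω₂) = +0.062872-0.016239i ; Δ = -0.010913-0.018816i
  [+3]  conj(Y_{7,3})(Ω₁) = -0.064873-0.025623i ; Y_{7,3}(Ω₂) = -0.006824+0.002719i ; Δ = +0.000512-0.000002i
  [+4]  conj(Y_{7,4})(Ω₁) = +0.352797-0.214190i ; Y_{7,4}(Ω₂) = +0.000509-0.000282i ; Δ = +0.000119-0.000209i
  [+5]  conj(Y_{7,5})(Ω₁) = -0.042111+0.406002i ; Y_{7,5}(Ω₂) = -0.000027+0.000020i ; Δ = -0.000007-0.000012i
  [+6]  conj(Y_{7,6})(Ω₁) = -0.160826-0.150530i ; Y_{7,6}(Ω₂) = +0.000001-0.000001i ; Δ = -0.000000+0.000000i
  [+7]  conj(Y_{7,7})(Ω₁) = +0.065803-0.011259i ; Y_{7,7}(Ω₂) = -0.000000+0.000000i ; Δ = -0.000000+0.000000i
Accumulated sum -0.201648-0.000000i; after 4π/(2l+1) scaling, -0.168932-0.000000i ⇒ P_7 = -0.168932

Legendre polynomial (addition theorem), -0.168932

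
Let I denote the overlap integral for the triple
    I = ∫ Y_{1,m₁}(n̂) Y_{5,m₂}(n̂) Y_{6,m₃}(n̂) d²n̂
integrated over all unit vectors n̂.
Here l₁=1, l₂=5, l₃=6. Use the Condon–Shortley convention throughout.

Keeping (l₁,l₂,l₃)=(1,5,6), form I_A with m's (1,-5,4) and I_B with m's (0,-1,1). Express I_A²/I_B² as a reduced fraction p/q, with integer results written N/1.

1/35

Same 1,5,6: normalisation and zero-m 3j drop out of the ratio.
A: Δ: 0! 2! 10! / 13! → 1/858; sum: t=0:+1/7257600 = 1/7257600; 3j²(1 5 6; 1 -5 4) = Δ·Π!·Σ² = 1/858  (sign +1)
B: Δ: 0! 2! 10! / 13! → 1/858; sum: t=0:+1/17280 = 1/17280; 3j²(1 5 6; 0 -1 1) = Δ·Π!·Σ² = 35/858  (sign -1)
I_A²/I_B² = (1/858)/(35/858) = 1/35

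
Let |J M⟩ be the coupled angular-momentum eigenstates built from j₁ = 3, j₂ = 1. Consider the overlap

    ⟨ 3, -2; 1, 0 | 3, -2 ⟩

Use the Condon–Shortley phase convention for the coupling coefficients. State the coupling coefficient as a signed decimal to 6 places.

j₁+j₂−J=1  J+j₁−j₂=5  J−j₁+j₂=1  j₁+j₂+J+1=8
(j₁±m₁, j₂±m₂, J±M) = (1,5,1,1,1,5)
P² = 300
sum k=0..1:
  [0] +1/120 = 1/120
  [1] −1/24 = -1/24
S = -1/30
C² = P²·S² = 1/3 ; C = -0.577350

-0.577350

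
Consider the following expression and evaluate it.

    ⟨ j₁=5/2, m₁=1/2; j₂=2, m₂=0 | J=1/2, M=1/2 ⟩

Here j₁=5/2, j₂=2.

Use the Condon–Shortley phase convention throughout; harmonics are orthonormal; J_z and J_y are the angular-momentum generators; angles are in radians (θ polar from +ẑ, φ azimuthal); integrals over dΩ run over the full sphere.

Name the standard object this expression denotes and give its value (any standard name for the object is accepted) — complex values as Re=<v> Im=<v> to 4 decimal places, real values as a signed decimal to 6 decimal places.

Clebsch–Gordan coefficient, +√(1/5) ≈ +0.447214

This is a Clebsch–Gordan (vector-coupling) coefficient.
triangle: 4!×1!×0!/6! = 24/720
(j±m)!: 3!×2!×2!×2!×1!×0! = 48
prefactor² = (2J+1)×Δ×N² = 16/5
  k=2: +1/(2!×2!×0!×0!×1!×0!) = 1/4
Σ = 1/4  ⇒  CG² = 16/5×(1/4)² = 1/5
CG = +√(1/5) = +0.447214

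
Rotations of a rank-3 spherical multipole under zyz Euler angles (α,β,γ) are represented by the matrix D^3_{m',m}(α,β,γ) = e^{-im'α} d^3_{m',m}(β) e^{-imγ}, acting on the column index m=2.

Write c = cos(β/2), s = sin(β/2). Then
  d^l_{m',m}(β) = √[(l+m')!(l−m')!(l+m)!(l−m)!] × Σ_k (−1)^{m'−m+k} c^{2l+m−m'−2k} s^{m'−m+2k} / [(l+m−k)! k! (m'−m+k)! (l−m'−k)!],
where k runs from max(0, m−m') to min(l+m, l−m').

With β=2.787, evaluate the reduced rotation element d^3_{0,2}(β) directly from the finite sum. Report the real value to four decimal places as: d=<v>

d=-0.1548

d^3_{0,2}(β=2.7870) via the finite sum:
c=cos(2.787000/2)=0.176369, s=sin(2.787000/2)=0.984324; N=√[6·6·120·1]=65.726707
k∈{2,3} keeps every argument non-negative
  k=2: (−1)^0·65.7267/(12)·0.1764^4·0.9843^2 = +0.005135
  k=3: (−1)^1·65.7267/(12)·0.1764^2·0.9843^4 = -0.159940
d^3_{0,2}(2.7870) = +0.005135 -0.159940 = -0.154805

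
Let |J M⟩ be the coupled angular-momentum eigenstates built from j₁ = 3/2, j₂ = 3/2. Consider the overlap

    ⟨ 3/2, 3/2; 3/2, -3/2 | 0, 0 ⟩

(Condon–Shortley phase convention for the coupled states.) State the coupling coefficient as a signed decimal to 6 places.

+0.500000  (= +√(1/4))

triangle: 3!×0!×0!/4! = 6/24
(j±m)!: 3!×0!×0!×3!×0!×0! = 36
prefactor² = (2J+1)×Δ×N² = 9
  k=0: +1/(0!×3!×0!×0!×0!×0!) = 1/6
Σ = 1/6  ⇒  CG² = 9×(1/6)² = 1/4
CG = +√(1/4) = +0.500000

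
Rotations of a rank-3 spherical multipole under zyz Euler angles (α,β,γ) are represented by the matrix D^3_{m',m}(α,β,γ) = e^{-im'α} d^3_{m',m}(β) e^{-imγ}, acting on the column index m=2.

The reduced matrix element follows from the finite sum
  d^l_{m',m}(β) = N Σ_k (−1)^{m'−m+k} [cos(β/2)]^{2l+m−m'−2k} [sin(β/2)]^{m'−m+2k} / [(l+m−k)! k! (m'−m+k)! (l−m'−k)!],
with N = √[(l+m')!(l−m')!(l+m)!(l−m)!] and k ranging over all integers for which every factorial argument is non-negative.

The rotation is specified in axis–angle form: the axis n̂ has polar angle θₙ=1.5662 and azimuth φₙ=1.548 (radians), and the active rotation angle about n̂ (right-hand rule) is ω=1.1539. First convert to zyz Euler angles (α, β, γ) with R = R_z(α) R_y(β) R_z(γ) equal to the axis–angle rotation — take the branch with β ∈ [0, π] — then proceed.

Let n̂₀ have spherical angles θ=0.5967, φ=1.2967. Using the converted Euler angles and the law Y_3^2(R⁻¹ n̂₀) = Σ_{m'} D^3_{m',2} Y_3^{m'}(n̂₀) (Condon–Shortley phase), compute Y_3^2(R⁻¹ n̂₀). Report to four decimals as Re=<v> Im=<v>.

Re=0.0728 Im=-0.3650

Axis–angle → zyz. n̂ = (sinθₙcosφₙ, sinθₙsinφₙ, cosθₙ) = (+0.022794, +0.999730, +0.004596), ω = 1.1539.
R = I cosω + sinω [n̂]ₓ + (1−cosω) n̂n̂ᵀ gives
  R = [+0.405234, +0.009358, +0.914165; +0.017763, +0.999678, -0.018107; -0.914041, +0.023576, +0.404937]
β = atan2(√(R₁₃²+R₂₃²), R₃₃) = 1.153886; α = atan2(R₂₃, R₁₃) mod 2π = 6.263380; γ = atan2(R₃₂, −R₃₁) mod 2π = 0.025788
Need the full column D^3_{m',2} for m'=−3..3 at α=6.2634, β=1.1539, γ=0.0258.
cos(β/2)=0.838134, sin(β/2)=0.545464
d^3_{-3,2}: single k=5 term ⇒ +0.099134;  D = +0.098524-0.010980i
d^3_{-2,2}: k∈[4..5] ⇒ +0.310930 -0.026339 = +0.284591;  D = +0.283409-0.025915i
d^3_{-1,2}: k∈[3..4] ⇒ +0.604324 -0.127981 = +0.476343;  D = +0.475130-0.033973i
d^3_{0,2}: k∈[2..3] ⇒ +0.804169 -0.340607 = +0.463562;  D = +0.462946-0.023898i
d^3_{1,2}: k∈[1..2] ⇒ +0.713401 -0.604324 = +0.109077;  D = +0.109022-0.003465i
d^3_{2,2}: k∈[0..1] ⇒ +0.346642 -0.734102 = -0.387461;  D = -0.387433+0.004636i
d^3_{3,2}: single k=0 term ⇒ -0.552598;  D = -0.552581-0.004332i
Y_3^{m'}(θ=0.5967,φ=1.2967) and Σ D·Y over m':
  (+0.0985-0.0110i)·(-0.0542+0.0504i)  (+0.2834-0.0259i)·(-0.2278-0.1391i)  (+0.4751-0.0340i)·(+0.1190-0.4233i)  (+0.4629-0.0239i)·(+0.1300+0.0000i)  (+0.1090-0.0035i)·(-0.1190-0.4233i)  (-0.3874+0.0046i)·(-0.2278+0.1391i)  (-0.5526-0.0043i)·(+0.0542+0.0504i)
Y_3^2(R⁻¹ n̂) = +0.072830-0.364988i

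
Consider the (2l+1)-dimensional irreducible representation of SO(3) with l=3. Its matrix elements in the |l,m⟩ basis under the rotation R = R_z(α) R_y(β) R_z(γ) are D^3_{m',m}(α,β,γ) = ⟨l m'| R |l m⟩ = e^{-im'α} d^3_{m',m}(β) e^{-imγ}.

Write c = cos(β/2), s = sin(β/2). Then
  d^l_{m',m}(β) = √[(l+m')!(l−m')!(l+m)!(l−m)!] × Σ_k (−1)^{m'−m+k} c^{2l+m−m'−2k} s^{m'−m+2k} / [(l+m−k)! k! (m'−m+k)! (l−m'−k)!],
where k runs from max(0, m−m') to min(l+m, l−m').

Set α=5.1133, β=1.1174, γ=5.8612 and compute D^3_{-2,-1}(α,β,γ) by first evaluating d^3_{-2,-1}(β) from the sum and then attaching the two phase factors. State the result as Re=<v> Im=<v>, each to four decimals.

Split into d^3_{-2,-1}(β=1.1174) × two z-phases.
c=cos(1.117400/2)=0.847945, s=sin(1.117400/2)=0.530084; N=√[1·120·2·24]=75.894664
k: max(0,(-1)−(-2))=1 … min(3+(-1),3−(-2))=2
  k=1: (−1)^0·75.8947/(24)·0.8479^5·0.5301^1 = +0.734824
  k=2: (−1)^1·75.8947/(12)·0.8479^3·0.5301^3 = -0.574338
d^3_{-2,-1}(1.1174) = +0.734824 -0.574338 = +0.160485
Attach z-rotation phases: D = e^{-i(-2)(5.1133)}·(+0.160485)·e^{-i(-1)(5.8612)} = -0.149047-0.059503i

Re=-0.1490 Im=-0.0595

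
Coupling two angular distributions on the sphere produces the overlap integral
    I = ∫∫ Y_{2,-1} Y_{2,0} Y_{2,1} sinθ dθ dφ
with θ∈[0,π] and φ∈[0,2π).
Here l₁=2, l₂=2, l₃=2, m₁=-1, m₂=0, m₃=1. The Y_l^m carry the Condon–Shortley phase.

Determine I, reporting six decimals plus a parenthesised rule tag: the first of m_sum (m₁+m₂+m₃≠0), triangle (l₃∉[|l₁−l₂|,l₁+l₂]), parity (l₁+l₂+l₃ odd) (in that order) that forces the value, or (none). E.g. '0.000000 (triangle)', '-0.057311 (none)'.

Checks pass: Σm=0; 6 even; l₃=2∈[0,4].
(2·2+1)(2·2+1)(2·2+1) = 125
Δ: 2! 2! 2! / 7! → 1/630
sum: t=0:+1/8 t=1:−1/1 t=2:+1/8 = -3/4
3j²(2 2 2; 0 0 0) = Δ·Π!·Σ² = 2/35  (sign -1)
sum: t=1:−1/2 t=2:+1/4 = -1/4
3j²(2 2 2; -1 0 1) = Δ·Π!·Σ² = 1/70  (sign +1)
combine: 4πI² = 125·2/35·1/70 = 5/49
take √, sign -1: I = -0.09011188
No selection rule forces the value: the integral is nonzero (none).

-0.090112 (none)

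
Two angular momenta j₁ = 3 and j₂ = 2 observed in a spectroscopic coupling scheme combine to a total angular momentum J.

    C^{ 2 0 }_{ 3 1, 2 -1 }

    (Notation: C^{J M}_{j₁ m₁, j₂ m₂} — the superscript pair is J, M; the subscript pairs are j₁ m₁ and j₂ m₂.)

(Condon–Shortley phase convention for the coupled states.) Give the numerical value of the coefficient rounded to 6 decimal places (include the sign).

√[5·3!3!1!/8! · 4!2!1!3!2!2!] = √(36/7)
  +(−1)^0/∏(0,3,2,1,1,0)! = 1/12  (running 1/12)
  +(−1)^1/∏(1,2,1,0,2,1)! = -1/4  (running -1/6)
⟨..|..⟩ = √(36/7)·(-1/6) = -0.377964

-0.377964  (= −√(1/7))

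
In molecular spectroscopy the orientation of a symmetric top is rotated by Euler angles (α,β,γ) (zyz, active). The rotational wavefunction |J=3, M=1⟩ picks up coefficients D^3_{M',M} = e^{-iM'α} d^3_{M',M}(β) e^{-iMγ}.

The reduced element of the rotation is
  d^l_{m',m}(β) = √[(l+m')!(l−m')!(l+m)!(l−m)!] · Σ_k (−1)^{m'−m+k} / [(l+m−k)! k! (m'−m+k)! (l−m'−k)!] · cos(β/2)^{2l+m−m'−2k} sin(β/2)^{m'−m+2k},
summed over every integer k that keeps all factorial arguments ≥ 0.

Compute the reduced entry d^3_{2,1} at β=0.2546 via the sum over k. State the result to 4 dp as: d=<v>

d=-0.3729

d^3_{2,1}(β=0.2546) via the finite sum:
Half-angle: c=0.991908, s=0.126956. N=√(120·1·24·2)=75.894664
k∈{0,1} keeps every argument non-negative
  k=0: (−1)^1·75.8947/(24)·0.9919^5·0.1270^1 = -0.385489
  k=1: (−1)^2·75.8947/(12)·0.9919^3·0.1270^3 = +0.012630
d^3_{2,1}(0.2546) = -0.385489 +0.012630 = -0.372859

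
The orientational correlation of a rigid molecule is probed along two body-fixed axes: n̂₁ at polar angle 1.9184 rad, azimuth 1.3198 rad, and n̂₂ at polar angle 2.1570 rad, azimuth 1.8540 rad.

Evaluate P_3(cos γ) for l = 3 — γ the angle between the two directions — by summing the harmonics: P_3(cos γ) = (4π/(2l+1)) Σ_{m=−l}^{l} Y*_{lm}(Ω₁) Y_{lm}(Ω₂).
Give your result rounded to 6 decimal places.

Expand P_3 via completeness: Σ_{m} conj(Y_{3,m}) at Ω₁ times Y_{3,m} at Ω₂ —
  [-3]  conj(Y_{3,-3})(Ω₁) = -0.237117-0.253007i ; Y_{3,-3}(Ω₂) = +0.181147+0.159258i ; Δ = -0.002659-0.083594i
  [-2]  conj(Y_{3,-2})(Ω₁) = +0.269771-0.148075i ; Y_{3,-2}(Ω₂) = +0.331074-0.210534i ; Δ = +0.058139-0.105820i
  [-1]  conj(Y_{3,-1})(Ω₁) = -0.031681-0.123561i ; Y_{3,-1}(Ω₂) = -0.039884-0.137048i ; Δ = -0.015670+0.009270i
  [+0]  conj(Y_{3,0})(Ω₁) = +0.307608-0.000000i ; Y_{3,0}(Ω₂) = +0.303436+0.000000i ; Δ = +0.093339+0.000000i
  [+1]  conj(Y_{3,1})(Ω₁) = +0.031681-0.123561i ; Y_{3,1}(Ω₂) = +0.039884-0.137048i ; Δ = -0.015670-0.009270i
  [+2]  conj(Y_{3,2})(Ω₁) = +0.269771+0.148075i ; Y_{3,2}(Ω₂) = +0.331074+0.210534i ; Δ = +0.058139+0.105820i
  [+3]  conj(Y_{3,3})(Ω₁) = +0.237117-0.253007i ; Y_{3,3}(Ω₂) = -0.181147+0.159258i ; Δ = -0.002659+0.083594i
Total Σ_m = +0.172958+0.000000i. Multiply by 1.795196: +0.310494+0.000000i. P_3(cos γ) = 0.310494

0.310494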